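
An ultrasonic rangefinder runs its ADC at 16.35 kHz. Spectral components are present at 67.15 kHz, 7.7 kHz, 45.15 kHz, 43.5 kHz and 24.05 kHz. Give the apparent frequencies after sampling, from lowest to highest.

fs/2 = 8.175 kHz.
67.15 kHz mod fs = 1.75 kHz.
1.75 kHz ≤ fs/2 = 8.175 kHz, appears at 1.75 kHz.
7.7 kHz ≤ fs/2 = 8.175 kHz, passes unchanged.
45.15 kHz mod fs = 12.45 kHz.
12.45 kHz > fs/2 = 8.175 kHz, folds to fs − 12.45 kHz = 3.9 kHz.
43.5 kHz mod fs = 10.8 kHz.
10.8 kHz > fs/2 = 8.175 kHz, folds to fs − 10.8 kHz = 5.55 kHz.
24.05 kHz mod fs = 7.7 kHz.
7.7 kHz ≤ fs/2 = 8.175 kHz, appears at 7.7 kHz.
Distinct values: {1.75 kHz, 3.9 kHz, 5.55 kHz, 7.7 kHz}.

1.75 kHz, 3.9 kHz, 5.55 kHz, 7.7 kHz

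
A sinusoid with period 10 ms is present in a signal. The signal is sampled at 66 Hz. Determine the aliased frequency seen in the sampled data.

T = 10 ms → f = 1/T = 100 Hz.
100 Hz mod fs = 34 Hz.
34 Hz > fs/2 = 33 Hz, folds to fs − 34 Hz = 32 Hz.

32 Hz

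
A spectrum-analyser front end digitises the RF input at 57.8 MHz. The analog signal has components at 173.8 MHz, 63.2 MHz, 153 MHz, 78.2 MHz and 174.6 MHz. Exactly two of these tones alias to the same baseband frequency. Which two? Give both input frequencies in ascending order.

fs/2 = 28.9 MHz.
173.8 MHz mod fs = 0.4 MHz.
0.4 MHz ≤ fs/2 = 28.9 MHz, appears at 0.4 MHz.
63.2 MHz mod fs = 5.4 MHz.
5.4 MHz ≤ fs/2 = 28.9 MHz, appears at 5.4 MHz.
153 MHz mod fs = 37.4 MHz.
37.4 MHz > fs/2 = 28.9 MHz, folds to fs − 37.4 MHz = 20.4 MHz.
78.2 MHz mod fs = 20.4 MHz.
20.4 MHz ≤ fs/2 = 28.9 MHz, appears at 20.4 MHz.
174.6 MHz mod fs = 1.2 MHz.
1.2 MHz ≤ fs/2 = 28.9 MHz, appears at 1.2 MHz.
78.2 MHz and 153 MHz both map to 20.4 MHz.

78.2 MHz, 153 MHz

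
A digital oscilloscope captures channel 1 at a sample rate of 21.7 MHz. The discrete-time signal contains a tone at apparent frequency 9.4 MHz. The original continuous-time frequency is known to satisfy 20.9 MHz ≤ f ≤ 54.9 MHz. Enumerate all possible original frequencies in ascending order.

31.1 MHz, 34 MHz, 52.8 MHz

Frequencies that alias to 9.4 MHz are k·fs ± 9.4 MHz for integer k ≥ 0.
k=0: 9.4 MHz.
k=1: 12.3 MHz, 31.1 MHz.
k=2: 34 MHz, 52.8 MHz.
k=3: 55.7 MHz, 74.5 MHz.
Within [20.9 MHz, 54.9 MHz]: 31.1 MHz, 34 MHz, 52.8 MHz.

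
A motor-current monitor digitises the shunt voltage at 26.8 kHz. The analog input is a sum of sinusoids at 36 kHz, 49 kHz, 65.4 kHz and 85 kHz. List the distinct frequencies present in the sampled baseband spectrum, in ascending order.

fs/2 = 13.4 kHz.
36 kHz mod fs = 9.2 kHz.
9.2 kHz ≤ fs/2 = 13.4 kHz, appears at 9.2 kHz.
49 kHz mod fs = 22.2 kHz.
22.2 kHz > fs/2 = 13.4 kHz, folds to fs − 22.2 kHz = 4.6 kHz.
65.4 kHz mod fs = 11.8 kHz.
11.8 kHz ≤ fs/2 = 13.4 kHz, appears at 11.8 kHz.
85 kHz mod fs = 4.6 kHz.
4.6 kHz ≤ fs/2 = 13.4 kHz, appears at 4.6 kHz.
Distinct values: {4.6 kHz, 9.2 kHz, 11.8 kHz}.

4.6 kHz, 9.2 kHz, 11.8 kHz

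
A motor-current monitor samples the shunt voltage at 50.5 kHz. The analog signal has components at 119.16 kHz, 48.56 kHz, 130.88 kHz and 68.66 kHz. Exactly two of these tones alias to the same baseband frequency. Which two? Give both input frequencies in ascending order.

fs/2 = 25.25 kHz.
119.16 kHz mod fs = 18.16 kHz.
18.16 kHz ≤ fs/2 = 25.25 kHz, appears at 18.16 kHz.
48.56 kHz > fs/2 = 25.25 kHz, folds to fs − 48.56 kHz = 1.94 kHz.
130.88 kHz mod fs = 29.88 kHz.
29.88 kHz > fs/2 = 25.25 kHz, folds to fs − 29.88 kHz = 20.62 kHz.
68.66 kHz mod fs = 18.16 kHz.
18.16 kHz ≤ fs/2 = 25.25 kHz, appears at 18.16 kHz.
68.66 kHz and 119.16 kHz both map to 18.16 kHz.

68.66 kHz, 119.16 kHz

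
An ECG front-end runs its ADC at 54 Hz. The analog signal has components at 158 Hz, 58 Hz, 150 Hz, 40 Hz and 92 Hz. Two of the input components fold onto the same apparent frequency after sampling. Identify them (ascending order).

58 Hz, 158 Hz

fs/2 = 27 Hz.
158 Hz mod fs = 50 Hz.
50 Hz > fs/2 = 27 Hz, folds to fs − 50 Hz = 4 Hz.
58 Hz mod fs = 4 Hz.
4 Hz ≤ fs/2 = 27 Hz, appears at 4 Hz.
150 Hz mod fs = 42 Hz.
42 Hz > fs/2 = 27 Hz, folds to fs − 42 Hz = 12 Hz.
40 Hz > fs/2 = 27 Hz, folds to fs − 40 Hz = 14 Hz.
92 Hz mod fs = 38 Hz.
38 Hz > fs/2 = 27 Hz, folds to fs − 38 Hz = 16 Hz.
58 Hz and 158 Hz both map to 4 Hz.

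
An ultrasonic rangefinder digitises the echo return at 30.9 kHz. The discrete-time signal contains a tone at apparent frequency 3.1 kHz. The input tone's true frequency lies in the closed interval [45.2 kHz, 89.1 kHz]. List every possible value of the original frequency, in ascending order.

58.7 kHz, 64.9 kHz

Frequencies that alias to 3.1 kHz are k·fs ± 3.1 kHz for integer k ≥ 0.
k=0: 3.1 kHz.
k=1: 27.8 kHz, 34 kHz.
k=2: 58.7 kHz, 64.9 kHz.
k=3: 89.6 kHz, 95.8 kHz.
Within [45.2 kHz, 89.1 kHz]: 58.7 kHz, 64.9 kHz.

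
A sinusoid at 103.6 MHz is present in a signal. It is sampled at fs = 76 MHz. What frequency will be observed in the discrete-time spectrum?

27.6 MHz

103.6 MHz mod fs = 27.6 MHz.
27.6 MHz ≤ fs/2 = 38 MHz, appears at 27.6 MHz.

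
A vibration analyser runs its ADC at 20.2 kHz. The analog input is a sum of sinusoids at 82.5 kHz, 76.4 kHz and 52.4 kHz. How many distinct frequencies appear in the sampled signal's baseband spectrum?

fs/2 = 10.1 kHz.
82.5 kHz mod fs = 1.7 kHz.
1.7 kHz ≤ fs/2 = 10.1 kHz, appears at 1.7 kHz.
76.4 kHz mod fs = 15.8 kHz.
15.8 kHz > fs/2 = 10.1 kHz, folds to fs − 15.8 kHz = 4.4 kHz.
52.4 kHz mod fs = 12 kHz.
12 kHz > fs/2 = 10.1 kHz, folds to fs − 12 kHz = 8.2 kHz.
Distinct values: {1.7 kHz, 4.4 kHz, 8.2 kHz} → 3.

3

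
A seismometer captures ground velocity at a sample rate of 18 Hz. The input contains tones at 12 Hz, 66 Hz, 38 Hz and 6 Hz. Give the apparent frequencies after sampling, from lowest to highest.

2 Hz, 6 Hz

fs/2 = 9 Hz.
12 Hz > fs/2 = 9 Hz, folds to fs − 12 Hz = 6 Hz.
66 Hz mod fs = 12 Hz.
12 Hz > fs/2 = 9 Hz, folds to fs − 12 Hz = 6 Hz.
38 Hz mod fs = 2 Hz.
2 Hz ≤ fs/2 = 9 Hz, appears at 2 Hz.
6 Hz ≤ fs/2 = 9 Hz, passes unchanged.
Distinct values: {2 Hz, 6 Hz}.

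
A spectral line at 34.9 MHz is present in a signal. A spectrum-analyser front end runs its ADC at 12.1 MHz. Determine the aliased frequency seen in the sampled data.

34.9 MHz mod fs = 10.7 MHz.
10.7 MHz > fs/2 = 6.05 MHz, folds to fs − 10.7 MHz = 1.4 MHz.

1.4 MHz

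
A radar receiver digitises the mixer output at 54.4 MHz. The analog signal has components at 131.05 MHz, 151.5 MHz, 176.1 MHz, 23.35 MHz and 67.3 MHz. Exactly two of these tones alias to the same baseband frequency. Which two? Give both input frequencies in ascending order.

67.3 MHz, 176.1 MHz

fs/2 = 27.2 MHz.
131.05 MHz mod fs = 22.25 MHz.
22.25 MHz ≤ fs/2 = 27.2 MHz, appears at 22.25 MHz.
151.5 MHz mod fs = 42.7 MHz.
42.7 MHz > fs/2 = 27.2 MHz, folds to fs − 42.7 MHz = 11.7 MHz.
176.1 MHz mod fs = 12.9 MHz.
12.9 MHz ≤ fs/2 = 27.2 MHz, appears at 12.9 MHz.
23.35 MHz ≤ fs/2 = 27.2 MHz, passes unchanged.
67.3 MHz mod fs = 12.9 MHz.
12.9 MHz ≤ fs/2 = 27.2 MHz, appears at 12.9 MHz.
67.3 MHz and 176.1 MHz both map to 12.9 MHz.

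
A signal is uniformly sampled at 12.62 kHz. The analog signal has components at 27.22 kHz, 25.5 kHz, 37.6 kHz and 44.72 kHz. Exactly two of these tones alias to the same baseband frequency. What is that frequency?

fs/2 = 6.31 kHz.
27.22 kHz mod fs = 1.98 kHz.
1.98 kHz ≤ fs/2 = 6.31 kHz, appears at 1.98 kHz.
25.5 kHz mod fs = 0.26 kHz.
0.26 kHz ≤ fs/2 = 6.31 kHz, appears at 0.26 kHz.
37.6 kHz mod fs = 12.36 kHz.
12.36 kHz > fs/2 = 6.31 kHz, folds to fs − 12.36 kHz = 0.26 kHz.
44.72 kHz mod fs = 6.86 kHz.
6.86 kHz > fs/2 = 6.31 kHz, folds to fs − 6.86 kHz = 5.76 kHz.
25.5 kHz and 37.6 kHz both map to 0.26 kHz.

0.26 kHz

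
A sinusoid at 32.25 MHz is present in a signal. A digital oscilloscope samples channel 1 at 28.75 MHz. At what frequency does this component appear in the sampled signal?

3.5 MHz

32.25 MHz mod fs = 3.5 MHz.
3.5 MHz ≤ fs/2 = 14.375 MHz, appears at 3.5 MHz.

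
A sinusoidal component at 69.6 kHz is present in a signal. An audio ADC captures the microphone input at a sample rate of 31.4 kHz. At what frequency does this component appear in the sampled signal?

69.6 kHz mod fs = 6.8 kHz.
6.8 kHz ≤ fs/2 = 15.7 kHz, appears at 6.8 kHz.

6.8 kHz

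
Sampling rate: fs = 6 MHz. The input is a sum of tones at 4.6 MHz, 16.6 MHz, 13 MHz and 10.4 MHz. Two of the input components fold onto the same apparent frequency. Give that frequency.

fs/2 = 3 MHz.
4.6 MHz > fs/2 = 3 MHz, folds to fs − 4.6 MHz = 1.4 MHz.
16.6 MHz mod fs = 4.6 MHz.
4.6 MHz > fs/2 = 3 MHz, folds to fs − 4.6 MHz = 1.4 MHz.
13 MHz mod fs = 1 MHz.
1 MHz ≤ fs/2 = 3 MHz, appears at 1 MHz.
10.4 MHz mod fs = 4.4 MHz.
4.4 MHz > fs/2 = 3 MHz, folds to fs − 4.4 MHz = 1.6 MHz.
4.6 MHz and 16.6 MHz both map to 1.4 MHz.

1.4 MHz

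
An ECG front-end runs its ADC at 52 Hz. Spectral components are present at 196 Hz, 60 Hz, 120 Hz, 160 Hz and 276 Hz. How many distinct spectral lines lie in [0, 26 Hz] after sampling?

fs/2 = 26 Hz.
196 Hz mod fs = 40 Hz.
40 Hz > fs/2 = 26 Hz, folds to fs − 40 Hz = 12 Hz.
60 Hz mod fs = 8 Hz.
8 Hz ≤ fs/2 = 26 Hz, appears at 8 Hz.
120 Hz mod fs = 16 Hz.
16 Hz ≤ fs/2 = 26 Hz, appears at 16 Hz.
160 Hz mod fs = 4 Hz.
4 Hz ≤ fs/2 = 26 Hz, appears at 4 Hz.
276 Hz mod fs = 16 Hz.
16 Hz ≤ fs/2 = 26 Hz, appears at 16 Hz.
Distinct values: {4 Hz, 8 Hz, 12 Hz, 16 Hz} → 4.

4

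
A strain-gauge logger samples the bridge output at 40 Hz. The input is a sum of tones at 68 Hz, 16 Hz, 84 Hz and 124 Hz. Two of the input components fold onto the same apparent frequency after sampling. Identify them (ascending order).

84 Hz, 124 Hz

fs/2 = 20 Hz.
68 Hz mod fs = 28 Hz.
28 Hz > fs/2 = 20 Hz, folds to fs − 28 Hz = 12 Hz.
16 Hz ≤ fs/2 = 20 Hz, passes unchanged.
84 Hz mod fs = 4 Hz.
4 Hz ≤ fs/2 = 20 Hz, appears at 4 Hz.
124 Hz mod fs = 4 Hz.
4 Hz ≤ fs/2 = 20 Hz, appears at 4 Hz.
84 Hz and 124 Hz both map to 4 Hz.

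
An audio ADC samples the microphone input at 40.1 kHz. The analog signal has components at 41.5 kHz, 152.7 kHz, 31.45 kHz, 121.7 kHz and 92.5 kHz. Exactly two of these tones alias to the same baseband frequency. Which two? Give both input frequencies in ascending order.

fs/2 = 20.05 kHz.
41.5 kHz mod fs = 1.4 kHz.
1.4 kHz ≤ fs/2 = 20.05 kHz, appears at 1.4 kHz.
152.7 kHz mod fs = 32.4 kHz.
32.4 kHz > fs/2 = 20.05 kHz, folds to fs − 32.4 kHz = 7.7 kHz.
31.45 kHz > fs/2 = 20.05 kHz, folds to fs − 31.45 kHz = 8.65 kHz.
121.7 kHz mod fs = 1.4 kHz.
1.4 kHz ≤ fs/2 = 20.05 kHz, appears at 1.4 kHz.
92.5 kHz mod fs = 12.3 kHz.
12.3 kHz ≤ fs/2 = 20.05 kHz, appears at 12.3 kHz.
41.5 kHz and 121.7 kHz both map to 1.4 kHz.

41.5 kHz, 121.7 kHz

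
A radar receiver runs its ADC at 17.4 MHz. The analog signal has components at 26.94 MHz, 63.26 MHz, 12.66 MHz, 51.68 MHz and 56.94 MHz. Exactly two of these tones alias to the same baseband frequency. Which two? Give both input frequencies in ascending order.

12.66 MHz, 56.94 MHz

fs/2 = 8.7 MHz.
26.94 MHz mod fs = 9.54 MHz.
9.54 MHz > fs/2 = 8.7 MHz, folds to fs − 9.54 MHz = 7.86 MHz.
63.26 MHz mod fs = 11.06 MHz.
11.06 MHz > fs/2 = 8.7 MHz, folds to fs − 11.06 MHz = 6.34 MHz.
12.66 MHz > fs/2 = 8.7 MHz, folds to fs − 12.66 MHz = 4.74 MHz.
51.68 MHz mod fs = 16.88 MHz.
16.88 MHz > fs/2 = 8.7 MHz, folds to fs − 16.88 MHz = 0.52 MHz.
56.94 MHz mod fs = 4.74 MHz.
4.74 MHz ≤ fs/2 = 8.7 MHz, appears at 4.74 MHz.
12.66 MHz and 56.94 MHz both map to 4.74 MHz.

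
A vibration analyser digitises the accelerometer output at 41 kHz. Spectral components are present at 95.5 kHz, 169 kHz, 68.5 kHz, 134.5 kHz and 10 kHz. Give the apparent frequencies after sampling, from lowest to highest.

5 kHz, 10 kHz, 11.5 kHz, 13.5 kHz

fs/2 = 20.5 kHz.
95.5 kHz mod fs = 13.5 kHz.
13.5 kHz ≤ fs/2 = 20.5 kHz, appears at 13.5 kHz.
169 kHz mod fs = 5 kHz.
5 kHz ≤ fs/2 = 20.5 kHz, appears at 5 kHz.
68.5 kHz mod fs = 27.5 kHz.
27.5 kHz > fs/2 = 20.5 kHz, folds to fs − 27.5 kHz = 13.5 kHz.
134.5 kHz mod fs = 11.5 kHz.
11.5 kHz ≤ fs/2 = 20.5 kHz, appears at 11.5 kHz.
10 kHz ≤ fs/2 = 20.5 kHz, passes unchanged.
Distinct values: {5 kHz, 10 kHz, 11.5 kHz, 13.5 kHz}.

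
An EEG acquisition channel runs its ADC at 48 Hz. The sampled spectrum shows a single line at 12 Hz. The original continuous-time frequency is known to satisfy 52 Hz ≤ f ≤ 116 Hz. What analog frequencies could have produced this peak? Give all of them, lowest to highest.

60 Hz, 84 Hz, 108 Hz

Frequencies that alias to 12 Hz are k·fs ± 12 Hz for integer k ≥ 0.
k=0: 12 Hz.
k=1: 36 Hz, 60 Hz.
k=2: 84 Hz, 108 Hz.
k=3: 132 Hz, 156 Hz.
Within [52 Hz, 116 Hz]: 60 Hz, 84 Hz, 108 Hz.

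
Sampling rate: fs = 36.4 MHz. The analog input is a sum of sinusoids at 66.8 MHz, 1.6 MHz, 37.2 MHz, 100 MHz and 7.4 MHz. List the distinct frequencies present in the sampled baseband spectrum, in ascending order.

fs/2 = 18.2 MHz.
66.8 MHz mod fs = 30.4 MHz.
30.4 MHz > fs/2 = 18.2 MHz, folds to fs − 30.4 MHz = 6 MHz.
1.6 MHz ≤ fs/2 = 18.2 MHz, passes unchanged.
37.2 MHz mod fs = 0.8 MHz.
0.8 MHz ≤ fs/2 = 18.2 MHz, appears at 0.8 MHz.
100 MHz mod fs = 27.2 MHz.
27.2 MHz > fs/2 = 18.2 MHz, folds to fs − 27.2 MHz = 9.2 MHz.
7.4 MHz ≤ fs/2 = 18.2 MHz, passes unchanged.
Distinct values: {0.8 MHz, 1.6 MHz, 6 MHz, 7.4 MHz, 9.2 MHz}.

0.8 MHz, 1.6 MHz, 6 MHz, 7.4 MHz, 9.2 MHz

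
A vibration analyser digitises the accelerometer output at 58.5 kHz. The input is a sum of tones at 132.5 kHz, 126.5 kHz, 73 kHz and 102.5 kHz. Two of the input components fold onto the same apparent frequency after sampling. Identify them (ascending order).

73 kHz, 102.5 kHz

fs/2 = 29.25 kHz.
132.5 kHz mod fs = 15.5 kHz.
15.5 kHz ≤ fs/2 = 29.25 kHz, appears at 15.5 kHz.
126.5 kHz mod fs = 9.5 kHz.
9.5 kHz ≤ fs/2 = 29.25 kHz, appears at 9.5 kHz.
73 kHz mod fs = 14.5 kHz.
14.5 kHz ≤ fs/2 = 29.25 kHz, appears at 14.5 kHz.
102.5 kHz mod fs = 44 kHz.
44 kHz > fs/2 = 29.25 kHz, folds to fs − 44 kHz = 14.5 kHz.
73 kHz and 102.5 kHz both map to 14.5 kHz.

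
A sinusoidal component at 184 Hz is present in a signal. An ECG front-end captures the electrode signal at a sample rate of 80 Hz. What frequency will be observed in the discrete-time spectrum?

24 Hz

184 Hz mod fs = 24 Hz.
24 Hz ≤ fs/2 = 40 Hz, appears at 24 Hz.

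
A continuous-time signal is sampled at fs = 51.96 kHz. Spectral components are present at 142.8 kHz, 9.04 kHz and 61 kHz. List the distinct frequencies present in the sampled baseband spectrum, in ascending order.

fs/2 = 25.98 kHz.
142.8 kHz mod fs = 38.88 kHz.
38.88 kHz > fs/2 = 25.98 kHz, folds to fs − 38.88 kHz = 13.08 kHz.
9.04 kHz ≤ fs/2 = 25.98 kHz, passes unchanged.
61 kHz mod fs = 9.04 kHz.
9.04 kHz ≤ fs/2 = 25.98 kHz, appears at 9.04 kHz.
Distinct values: {9.04 kHz, 13.08 kHz}.

9.04 kHz, 13.08 kHz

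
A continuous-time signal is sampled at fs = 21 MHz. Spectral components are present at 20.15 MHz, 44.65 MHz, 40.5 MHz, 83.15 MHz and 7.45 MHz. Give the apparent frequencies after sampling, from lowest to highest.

0.85 MHz, 1.5 MHz, 2.65 MHz, 7.45 MHz

fs/2 = 10.5 MHz.
20.15 MHz > fs/2 = 10.5 MHz, folds to fs − 20.15 MHz = 0.85 MHz.
44.65 MHz mod fs = 2.65 MHz.
2.65 MHz ≤ fs/2 = 10.5 MHz, appears at 2.65 MHz.
40.5 MHz mod fs = 19.5 MHz.
19.5 MHz > fs/2 = 10.5 MHz, folds to fs − 19.5 MHz = 1.5 MHz.
83.15 MHz mod fs = 20.15 MHz.
20.15 MHz > fs/2 = 10.5 MHz, folds to fs − 20.15 MHz = 0.85 MHz.
7.45 MHz ≤ fs/2 = 10.5 MHz, passes unchanged.
Distinct values: {0.85 MHz, 1.5 MHz, 2.65 MHz, 7.45 MHz}.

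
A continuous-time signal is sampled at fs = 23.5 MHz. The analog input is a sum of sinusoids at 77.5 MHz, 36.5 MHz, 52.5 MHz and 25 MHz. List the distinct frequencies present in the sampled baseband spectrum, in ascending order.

fs/2 = 11.75 MHz.
77.5 MHz mod fs = 7 MHz.
7 MHz ≤ fs/2 = 11.75 MHz, appears at 7 MHz.
36.5 MHz mod fs = 13 MHz.
13 MHz > fs/2 = 11.75 MHz, folds to fs − 13 MHz = 10.5 MHz.
52.5 MHz mod fs = 5.5 MHz.
5.5 MHz ≤ fs/2 = 11.75 MHz, appears at 5.5 MHz.
25 MHz mod fs = 1.5 MHz.
1.5 MHz ≤ fs/2 = 11.75 MHz, appears at 1.5 MHz.
Distinct values: {1.5 MHz, 5.5 MHz, 7 MHz, 10.5 MHz}.

1.5 MHz, 5.5 MHz, 7 MHz, 10.5 MHz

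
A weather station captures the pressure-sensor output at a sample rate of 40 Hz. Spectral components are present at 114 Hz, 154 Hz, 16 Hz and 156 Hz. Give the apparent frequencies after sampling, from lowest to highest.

4 Hz, 6 Hz, 16 Hz

fs/2 = 20 Hz.
114 Hz mod fs = 34 Hz.
34 Hz > fs/2 = 20 Hz, folds to fs − 34 Hz = 6 Hz.
154 Hz mod fs = 34 Hz.
34 Hz > fs/2 = 20 Hz, folds to fs − 34 Hz = 6 Hz.
16 Hz ≤ fs/2 = 20 Hz, passes unchanged.
156 Hz mod fs = 36 Hz.
36 Hz > fs/2 = 20 Hz, folds to fs − 36 Hz = 4 Hz.
Distinct values: {4 Hz, 6 Hz, 16 Hz}.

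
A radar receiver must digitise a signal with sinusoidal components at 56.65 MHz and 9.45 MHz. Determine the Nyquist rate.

113.3 MHz

Highest-frequency component: 56.65 MHz.
Nyquist rate = 2 × 56.65 MHz = 113.3 MHz.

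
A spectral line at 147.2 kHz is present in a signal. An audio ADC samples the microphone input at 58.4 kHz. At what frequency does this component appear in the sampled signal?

147.2 kHz mod fs = 30.4 kHz.
30.4 kHz > fs/2 = 29.2 kHz, folds to fs − 30.4 kHz = 28 kHz.

28 kHz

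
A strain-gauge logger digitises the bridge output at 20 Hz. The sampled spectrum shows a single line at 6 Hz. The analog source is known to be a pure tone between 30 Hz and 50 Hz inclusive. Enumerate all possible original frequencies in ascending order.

34 Hz, 46 Hz

Frequencies that alias to 6 Hz are k·fs ± 6 Hz for integer k ≥ 0.
k=0: 6 Hz.
k=1: 14 Hz, 26 Hz.
k=2: 34 Hz, 46 Hz.
k=3: 54 Hz, 66 Hz.
Within [30 Hz, 50 Hz]: 34 Hz, 46 Hz.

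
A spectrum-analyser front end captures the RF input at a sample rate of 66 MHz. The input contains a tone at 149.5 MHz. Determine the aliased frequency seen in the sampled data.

149.5 MHz mod fs = 17.5 MHz.
17.5 MHz ≤ fs/2 = 33 MHz, appears at 17.5 MHz.

17.5 MHz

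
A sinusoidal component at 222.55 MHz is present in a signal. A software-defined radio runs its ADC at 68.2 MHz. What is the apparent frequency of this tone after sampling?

222.55 MHz mod fs = 17.95 MHz.
17.95 MHz ≤ fs/2 = 34.1 MHz, appears at 17.95 MHz.

17.95 MHz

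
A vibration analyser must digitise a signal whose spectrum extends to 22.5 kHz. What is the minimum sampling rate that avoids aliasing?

45 kHz

Nyquist rate = 2 × 22.5 kHz = 45 kHz.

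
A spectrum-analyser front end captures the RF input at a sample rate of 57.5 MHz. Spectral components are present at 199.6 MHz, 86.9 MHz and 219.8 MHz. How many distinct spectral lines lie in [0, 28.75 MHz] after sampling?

3

fs/2 = 28.75 MHz.
199.6 MHz mod fs = 27.1 MHz.
27.1 MHz ≤ fs/2 = 28.75 MHz, appears at 27.1 MHz.
86.9 MHz mod fs = 29.4 MHz.
29.4 MHz > fs/2 = 28.75 MHz, folds to fs − 29.4 MHz = 28.1 MHz.
219.8 MHz mod fs = 47.3 MHz.
47.3 MHz > fs/2 = 28.75 MHz, folds to fs − 47.3 MHz = 10.2 MHz.
Distinct values: {10.2 MHz, 27.1 MHz, 28.1 MHz} → 3.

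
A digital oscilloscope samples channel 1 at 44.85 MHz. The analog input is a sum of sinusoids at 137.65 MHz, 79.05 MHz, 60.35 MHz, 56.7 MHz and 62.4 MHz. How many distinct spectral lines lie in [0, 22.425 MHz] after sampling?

fs/2 = 22.425 MHz.
137.65 MHz mod fs = 3.1 MHz.
3.1 MHz ≤ fs/2 = 22.425 MHz, appears at 3.1 MHz.
79.05 MHz mod fs = 34.2 MHz.
34.2 MHz > fs/2 = 22.425 MHz, folds to fs − 34.2 MHz = 10.65 MHz.
60.35 MHz mod fs = 15.5 MHz.
15.5 MHz ≤ fs/2 = 22.425 MHz, appears at 15.5 MHz.
56.7 MHz mod fs = 11.85 MHz.
11.85 MHz ≤ fs/2 = 22.425 MHz, appears at 11.85 MHz.
62.4 MHz mod fs = 17.55 MHz.
17.55 MHz ≤ fs/2 = 22.425 MHz, appears at 17.55 MHz.
Distinct values: {3.1 MHz, 10.65 MHz, 11.85 MHz, 15.5 MHz, 17.55 MHz} → 5.

5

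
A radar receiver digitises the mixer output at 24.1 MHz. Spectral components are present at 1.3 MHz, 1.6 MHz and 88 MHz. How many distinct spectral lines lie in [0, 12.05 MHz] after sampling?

3

fs/2 = 12.05 MHz.
1.3 MHz ≤ fs/2 = 12.05 MHz, passes unchanged.
1.6 MHz ≤ fs/2 = 12.05 MHz, passes unchanged.
88 MHz mod fs = 15.7 MHz.
15.7 MHz > fs/2 = 12.05 MHz, folds to fs − 15.7 MHz = 8.4 MHz.
Distinct values: {1.3 MHz, 1.6 MHz, 8.4 MHz} → 3.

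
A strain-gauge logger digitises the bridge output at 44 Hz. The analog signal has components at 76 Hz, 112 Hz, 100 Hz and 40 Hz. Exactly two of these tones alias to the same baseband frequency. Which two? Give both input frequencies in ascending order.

fs/2 = 22 Hz.
76 Hz mod fs = 32 Hz.
32 Hz > fs/2 = 22 Hz, folds to fs − 32 Hz = 12 Hz.
112 Hz mod fs = 24 Hz.
24 Hz > fs/2 = 22 Hz, folds to fs − 24 Hz = 20 Hz.
100 Hz mod fs = 12 Hz.
12 Hz ≤ fs/2 = 22 Hz, appears at 12 Hz.
40 Hz > fs/2 = 22 Hz, folds to fs − 40 Hz = 4 Hz.
76 Hz and 100 Hz both map to 12 Hz.

76 Hz, 100 Hz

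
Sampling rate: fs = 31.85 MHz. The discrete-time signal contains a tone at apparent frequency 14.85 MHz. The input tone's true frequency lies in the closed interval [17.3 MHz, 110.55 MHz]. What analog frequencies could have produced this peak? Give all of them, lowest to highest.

Frequencies that alias to 14.85 MHz are k·fs ± 14.85 MHz for integer k ≥ 0.
k=0: 14.85 MHz.
k=1: 17 MHz, 46.7 MHz.
k=2: 48.85 MHz, 78.55 MHz.
k=3: 80.7 MHz, 110.4 MHz.
k=4: 112.55 MHz, 142.25 MHz.
Within [17.3 MHz, 110.55 MHz]: 46.7 MHz, 48.85 MHz, 78.55 MHz, 80.7 MHz, 110.4 MHz.

46.7 MHz, 48.85 MHz, 78.55 MHz, 80.7 MHz, 110.4 MHz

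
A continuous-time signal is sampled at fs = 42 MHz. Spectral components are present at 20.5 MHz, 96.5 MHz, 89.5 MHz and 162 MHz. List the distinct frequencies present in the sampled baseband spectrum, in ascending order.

5.5 MHz, 6 MHz, 12.5 MHz, 20.5 MHz

fs/2 = 21 MHz.
20.5 MHz ≤ fs/2 = 21 MHz, passes unchanged.
96.5 MHz mod fs = 12.5 MHz.
12.5 MHz ≤ fs/2 = 21 MHz, appears at 12.5 MHz.
89.5 MHz mod fs = 5.5 MHz.
5.5 MHz ≤ fs/2 = 21 MHz, appears at 5.5 MHz.
162 MHz mod fs = 36 MHz.
36 MHz > fs/2 = 21 MHz, folds to fs − 36 MHz = 6 MHz.
Distinct values: {5.5 MHz, 6 MHz, 12.5 MHz, 20.5 MHz}.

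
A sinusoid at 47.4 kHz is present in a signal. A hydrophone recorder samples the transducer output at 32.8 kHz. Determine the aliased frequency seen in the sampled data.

14.6 kHz

47.4 kHz mod fs = 14.6 kHz.
14.6 kHz ≤ fs/2 = 16.4 kHz, appears at 14.6 kHz.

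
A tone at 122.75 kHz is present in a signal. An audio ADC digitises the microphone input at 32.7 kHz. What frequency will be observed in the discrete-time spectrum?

8.05 kHz

122.75 kHz mod fs = 24.65 kHz.
24.65 kHz > fs/2 = 16.35 kHz, folds to fs − 24.65 kHz = 8.05 kHz.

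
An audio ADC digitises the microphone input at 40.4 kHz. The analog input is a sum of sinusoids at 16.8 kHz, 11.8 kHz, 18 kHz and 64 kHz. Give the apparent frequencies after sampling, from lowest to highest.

11.8 kHz, 16.8 kHz, 18 kHz

fs/2 = 20.2 kHz.
16.8 kHz ≤ fs/2 = 20.2 kHz, passes unchanged.
11.8 kHz ≤ fs/2 = 20.2 kHz, passes unchanged.
18 kHz ≤ fs/2 = 20.2 kHz, passes unchanged.
64 kHz mod fs = 23.6 kHz.
23.6 kHz > fs/2 = 20.2 kHz, folds to fs − 23.6 kHz = 16.8 kHz.
Distinct values: {11.8 kHz, 16.8 kHz, 18 kHz}.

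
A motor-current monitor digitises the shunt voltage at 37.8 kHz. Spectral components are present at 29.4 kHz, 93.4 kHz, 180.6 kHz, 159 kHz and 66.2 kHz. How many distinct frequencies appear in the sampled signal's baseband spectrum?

fs/2 = 18.9 kHz.
29.4 kHz > fs/2 = 18.9 kHz, folds to fs − 29.4 kHz = 8.4 kHz.
93.4 kHz mod fs = 17.8 kHz.
17.8 kHz ≤ fs/2 = 18.9 kHz, appears at 17.8 kHz.
180.6 kHz mod fs = 29.4 kHz.
29.4 kHz > fs/2 = 18.9 kHz, folds to fs − 29.4 kHz = 8.4 kHz.
159 kHz mod fs = 7.8 kHz.
7.8 kHz ≤ fs/2 = 18.9 kHz, appears at 7.8 kHz.
66.2 kHz mod fs = 28.4 kHz.
28.4 kHz > fs/2 = 18.9 kHz, folds to fs − 28.4 kHz = 9.4 kHz.
Distinct values: {7.8 kHz, 8.4 kHz, 9.4 kHz, 17.8 kHz} → 4.

4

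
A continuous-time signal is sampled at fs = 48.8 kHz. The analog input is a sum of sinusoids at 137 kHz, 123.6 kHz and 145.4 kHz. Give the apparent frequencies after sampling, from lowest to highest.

fs/2 = 24.4 kHz.
137 kHz mod fs = 39.4 kHz.
39.4 kHz > fs/2 = 24.4 kHz, folds to fs − 39.4 kHz = 9.4 kHz.
123.6 kHz mod fs = 26 kHz.
26 kHz > fs/2 = 24.4 kHz, folds to fs − 26 kHz = 22.8 kHz.
145.4 kHz mod fs = 47.8 kHz.
47.8 kHz > fs/2 = 24.4 kHz, folds to fs − 47.8 kHz = 1 kHz.
Distinct values: {1 kHz, 9.4 kHz, 22.8 kHz}.

1 kHz, 9.4 kHz, 22.8 kHz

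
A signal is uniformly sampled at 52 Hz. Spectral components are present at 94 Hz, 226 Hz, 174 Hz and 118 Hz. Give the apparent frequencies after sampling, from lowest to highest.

fs/2 = 26 Hz.
94 Hz mod fs = 42 Hz.
42 Hz > fs/2 = 26 Hz, folds to fs − 42 Hz = 10 Hz.
226 Hz mod fs = 18 Hz.
18 Hz ≤ fs/2 = 26 Hz, appears at 18 Hz.
174 Hz mod fs = 18 Hz.
18 Hz ≤ fs/2 = 26 Hz, appears at 18 Hz.
118 Hz mod fs = 14 Hz.
14 Hz ≤ fs/2 = 26 Hz, appears at 14 Hz.
Distinct values: {10 Hz, 14 Hz, 18 Hz}.

10 Hz, 14 Hz, 18 Hz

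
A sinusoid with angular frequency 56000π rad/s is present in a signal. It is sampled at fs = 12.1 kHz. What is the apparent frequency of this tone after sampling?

ω = 56000π rad/s → f = ω/(2π) = 28000 Hz = 28 kHz.
28 kHz mod fs = 3.8 kHz.
3.8 kHz ≤ fs/2 = 6.05 kHz, appears at 3.8 kHz.

3.8 kHz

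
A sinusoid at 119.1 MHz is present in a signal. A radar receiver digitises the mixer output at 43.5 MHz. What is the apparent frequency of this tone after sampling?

119.1 MHz mod fs = 32.1 MHz.
32.1 MHz > fs/2 = 21.75 MHz, folds to fs − 32.1 MHz = 11.4 MHz.

11.4 MHz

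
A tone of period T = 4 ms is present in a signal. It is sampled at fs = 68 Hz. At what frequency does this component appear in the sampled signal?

22 Hz

T = 4 ms → f = 1/T = 250 Hz.
250 Hz mod fs = 46 Hz.
46 Hz > fs/2 = 34 Hz, folds to fs − 46 Hz = 22 Hz.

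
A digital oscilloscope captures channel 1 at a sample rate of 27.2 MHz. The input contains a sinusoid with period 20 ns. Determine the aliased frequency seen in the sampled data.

4.4 MHz

T = 20 ns → f = 1/T = 50 MHz.
50 MHz mod fs = 22.8 MHz.
22.8 MHz > fs/2 = 13.6 MHz, folds to fs − 22.8 MHz = 4.4 MHz.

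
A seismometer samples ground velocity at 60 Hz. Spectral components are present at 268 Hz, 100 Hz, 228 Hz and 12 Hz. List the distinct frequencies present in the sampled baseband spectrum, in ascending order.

fs/2 = 30 Hz.
268 Hz mod fs = 28 Hz.
28 Hz ≤ fs/2 = 30 Hz, appears at 28 Hz.
100 Hz mod fs = 40 Hz.
40 Hz > fs/2 = 30 Hz, folds to fs − 40 Hz = 20 Hz.
228 Hz mod fs = 48 Hz.
48 Hz > fs/2 = 30 Hz, folds to fs − 48 Hz = 12 Hz.
12 Hz ≤ fs/2 = 30 Hz, passes unchanged.
Distinct values: {12 Hz, 20 Hz, 28 Hz}.

12 Hz, 20 Hz, 28 Hz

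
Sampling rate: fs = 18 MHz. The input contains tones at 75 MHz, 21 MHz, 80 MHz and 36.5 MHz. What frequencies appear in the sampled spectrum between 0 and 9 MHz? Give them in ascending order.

fs/2 = 9 MHz.
75 MHz mod fs = 3 MHz.
3 MHz ≤ fs/2 = 9 MHz, appears at 3 MHz.
21 MHz mod fs = 3 MHz.
3 MHz ≤ fs/2 = 9 MHz, appears at 3 MHz.
80 MHz mod fs = 8 MHz.
8 MHz ≤ fs/2 = 9 MHz, appears at 8 MHz.
36.5 MHz mod fs = 0.5 MHz.
0.5 MHz ≤ fs/2 = 9 MHz, appears at 0.5 MHz.
Distinct values: {0.5 MHz, 3 MHz, 8 MHz}.

0.5 MHz, 3 MHz, 8 MHz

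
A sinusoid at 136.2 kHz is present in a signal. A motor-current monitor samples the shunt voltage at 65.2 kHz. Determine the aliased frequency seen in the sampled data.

136.2 kHz mod fs = 5.8 kHz.
5.8 kHz ≤ fs/2 = 32.6 kHz, appears at 5.8 kHz.

5.8 kHz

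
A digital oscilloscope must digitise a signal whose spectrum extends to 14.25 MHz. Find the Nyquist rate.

28.5 MHz

Nyquist rate = 2 × 14.25 MHz = 28.5 MHz.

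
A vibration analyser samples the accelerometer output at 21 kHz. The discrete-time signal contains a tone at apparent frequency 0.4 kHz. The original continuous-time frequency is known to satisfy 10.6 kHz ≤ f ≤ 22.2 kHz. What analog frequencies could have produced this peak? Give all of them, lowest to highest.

Frequencies that alias to 0.4 kHz are k·fs ± 0.4 kHz for integer k ≥ 0.
k=0: 0.4 kHz.
k=1: 20.6 kHz, 21.4 kHz.
k=2: 41.6 kHz, 42.4 kHz.
Within [10.6 kHz, 22.2 kHz]: 20.6 kHz, 21.4 kHz.

20.6 kHz, 21.4 kHz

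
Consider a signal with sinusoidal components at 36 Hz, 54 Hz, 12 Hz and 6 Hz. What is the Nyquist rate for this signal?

108 Hz

Highest-frequency component: 54 Hz.
Nyquist rate = 2 × 54 Hz = 108 Hz.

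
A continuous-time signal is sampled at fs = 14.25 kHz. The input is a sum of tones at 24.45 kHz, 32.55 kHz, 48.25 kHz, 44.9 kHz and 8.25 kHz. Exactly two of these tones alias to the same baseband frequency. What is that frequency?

fs/2 = 7.125 kHz.
24.45 kHz mod fs = 10.2 kHz.
10.2 kHz > fs/2 = 7.125 kHz, folds to fs − 10.2 kHz = 4.05 kHz.
32.55 kHz mod fs = 4.05 kHz.
4.05 kHz ≤ fs/2 = 7.125 kHz, appears at 4.05 kHz.
48.25 kHz mod fs = 5.5 kHz.
5.5 kHz ≤ fs/2 = 7.125 kHz, appears at 5.5 kHz.
44.9 kHz mod fs = 2.15 kHz.
2.15 kHz ≤ fs/2 = 7.125 kHz, appears at 2.15 kHz.
8.25 kHz > fs/2 = 7.125 kHz, folds to fs − 8.25 kHz = 6 kHz.
24.45 kHz and 32.55 kHz both map to 4.05 kHz.

4.05 kHz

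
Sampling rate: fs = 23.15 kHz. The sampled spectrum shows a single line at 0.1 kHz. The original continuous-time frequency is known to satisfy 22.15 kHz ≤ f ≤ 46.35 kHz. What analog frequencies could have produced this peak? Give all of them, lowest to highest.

23.05 kHz, 23.25 kHz, 46.2 kHz

Frequencies that alias to 0.1 kHz are k·fs ± 0.1 kHz for integer k ≥ 0.
k=0: 0.1 kHz.
k=1: 23.05 kHz, 23.25 kHz.
k=2: 46.2 kHz, 46.4 kHz.
k=3: 69.35 kHz, 69.55 kHz.
Within [22.15 kHz, 46.35 kHz]: 23.05 kHz, 23.25 kHz, 46.2 kHz.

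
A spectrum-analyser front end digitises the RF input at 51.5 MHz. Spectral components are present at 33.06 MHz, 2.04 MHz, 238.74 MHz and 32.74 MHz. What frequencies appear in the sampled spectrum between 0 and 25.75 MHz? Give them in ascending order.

fs/2 = 25.75 MHz.
33.06 MHz > fs/2 = 25.75 MHz, folds to fs − 33.06 MHz = 18.44 MHz.
2.04 MHz ≤ fs/2 = 25.75 MHz, passes unchanged.
238.74 MHz mod fs = 32.74 MHz.
32.74 MHz > fs/2 = 25.75 MHz, folds to fs − 32.74 MHz = 18.76 MHz.
32.74 MHz > fs/2 = 25.75 MHz, folds to fs − 32.74 MHz = 18.76 MHz.
Distinct values: {2.04 MHz, 18.44 MHz, 18.76 MHz}.

2.04 MHz, 18.44 MHz, 18.76 MHz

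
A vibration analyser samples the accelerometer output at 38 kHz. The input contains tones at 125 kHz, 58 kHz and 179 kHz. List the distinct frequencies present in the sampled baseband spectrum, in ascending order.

11 kHz, 18 kHz

fs/2 = 19 kHz.
125 kHz mod fs = 11 kHz.
11 kHz ≤ fs/2 = 19 kHz, appears at 11 kHz.
58 kHz mod fs = 20 kHz.
20 kHz > fs/2 = 19 kHz, folds to fs − 20 kHz = 18 kHz.
179 kHz mod fs = 27 kHz.
27 kHz > fs/2 = 19 kHz, folds to fs − 27 kHz = 11 kHz.
Distinct values: {11 kHz, 18 kHz}.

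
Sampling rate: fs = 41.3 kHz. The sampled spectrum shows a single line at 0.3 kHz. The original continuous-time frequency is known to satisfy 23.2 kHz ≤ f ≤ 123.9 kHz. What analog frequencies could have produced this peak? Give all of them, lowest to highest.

41 kHz, 41.6 kHz, 82.3 kHz, 82.9 kHz, 123.6 kHz

Frequencies that alias to 0.3 kHz are k·fs ± 0.3 kHz for integer k ≥ 0.
k=0: 0.3 kHz.
k=1: 41 kHz, 41.6 kHz.
k=2: 82.3 kHz, 82.9 kHz.
k=3: 123.6 kHz, 124.2 kHz.
k=4: 164.9 kHz, 165.5 kHz.
Within [23.2 kHz, 123.9 kHz]: 41 kHz, 41.6 kHz, 82.3 kHz, 82.9 kHz, 123.6 kHz.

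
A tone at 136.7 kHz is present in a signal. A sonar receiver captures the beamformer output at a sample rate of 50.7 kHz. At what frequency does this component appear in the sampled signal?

136.7 kHz mod fs = 35.3 kHz.
35.3 kHz > fs/2 = 25.35 kHz, folds to fs − 35.3 kHz = 15.4 kHz.

15.4 kHz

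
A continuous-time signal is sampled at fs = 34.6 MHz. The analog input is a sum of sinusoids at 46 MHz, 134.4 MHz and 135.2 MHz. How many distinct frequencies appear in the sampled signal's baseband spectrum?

3

fs/2 = 17.3 MHz.
46 MHz mod fs = 11.4 MHz.
11.4 MHz ≤ fs/2 = 17.3 MHz, appears at 11.4 MHz.
134.4 MHz mod fs = 30.6 MHz.
30.6 MHz > fs/2 = 17.3 MHz, folds to fs − 30.6 MHz = 4 MHz.
135.2 MHz mod fs = 31.4 MHz.
31.4 MHz > fs/2 = 17.3 MHz, folds to fs − 31.4 MHz = 3.2 MHz.
Distinct values: {3.2 MHz, 4 MHz, 11.4 MHz} → 3.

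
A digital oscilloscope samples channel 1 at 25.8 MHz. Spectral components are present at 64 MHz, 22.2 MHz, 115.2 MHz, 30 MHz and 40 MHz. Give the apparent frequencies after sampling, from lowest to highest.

fs/2 = 12.9 MHz.
64 MHz mod fs = 12.4 MHz.
12.4 MHz ≤ fs/2 = 12.9 MHz, appears at 12.4 MHz.
22.2 MHz > fs/2 = 12.9 MHz, folds to fs − 22.2 MHz = 3.6 MHz.
115.2 MHz mod fs = 12 MHz.
12 MHz ≤ fs/2 = 12.9 MHz, appears at 12 MHz.
30 MHz mod fs = 4.2 MHz.
4.2 MHz ≤ fs/2 = 12.9 MHz, appears at 4.2 MHz.
40 MHz mod fs = 14.2 MHz.
14.2 MHz > fs/2 = 12.9 MHz, folds to fs − 14.2 MHz = 11.6 MHz.
Distinct values: {3.6 MHz, 4.2 MHz, 11.6 MHz, 12 MHz, 12.4 MHz}.

3.6 MHz, 4.2 MHz, 11.6 MHz, 12 MHz, 12.4 MHz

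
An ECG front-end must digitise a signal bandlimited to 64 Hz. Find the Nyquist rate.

128 Hz

Nyquist rate = 2 × 64 Hz = 128 Hz.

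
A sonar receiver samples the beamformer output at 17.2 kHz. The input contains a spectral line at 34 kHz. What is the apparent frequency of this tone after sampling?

0.4 kHz

34 kHz mod fs = 16.8 kHz.
16.8 kHz > fs/2 = 8.6 kHz, folds to fs − 16.8 kHz = 0.4 kHz.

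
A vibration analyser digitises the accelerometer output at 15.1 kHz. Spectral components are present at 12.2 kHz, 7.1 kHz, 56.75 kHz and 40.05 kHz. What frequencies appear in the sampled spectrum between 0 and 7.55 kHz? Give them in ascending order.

2.9 kHz, 3.65 kHz, 5.25 kHz, 7.1 kHz

fs/2 = 7.55 kHz.
12.2 kHz > fs/2 = 7.55 kHz, folds to fs − 12.2 kHz = 2.9 kHz.
7.1 kHz ≤ fs/2 = 7.55 kHz, passes unchanged.
56.75 kHz mod fs = 11.45 kHz.
11.45 kHz > fs/2 = 7.55 kHz, folds to fs − 11.45 kHz = 3.65 kHz.
40.05 kHz mod fs = 9.85 kHz.
9.85 kHz > fs/2 = 7.55 kHz, folds to fs − 9.85 kHz = 5.25 kHz.
Distinct values: {2.9 kHz, 3.65 kHz, 5.25 kHz, 7.1 kHz}.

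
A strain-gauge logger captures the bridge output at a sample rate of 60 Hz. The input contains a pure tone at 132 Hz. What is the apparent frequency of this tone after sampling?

12 Hz

132 Hz mod fs = 12 Hz.
12 Hz ≤ fs/2 = 30 Hz, appears at 12 Hz.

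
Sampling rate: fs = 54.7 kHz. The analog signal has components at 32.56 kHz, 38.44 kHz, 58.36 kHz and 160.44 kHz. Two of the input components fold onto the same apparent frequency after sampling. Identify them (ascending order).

fs/2 = 27.35 kHz.
32.56 kHz > fs/2 = 27.35 kHz, folds to fs − 32.56 kHz = 22.14 kHz.
38.44 kHz > fs/2 = 27.35 kHz, folds to fs − 38.44 kHz = 16.26 kHz.
58.36 kHz mod fs = 3.66 kHz.
3.66 kHz ≤ fs/2 = 27.35 kHz, appears at 3.66 kHz.
160.44 kHz mod fs = 51.04 kHz.
51.04 kHz > fs/2 = 27.35 kHz, folds to fs − 51.04 kHz = 3.66 kHz.
58.36 kHz and 160.44 kHz both map to 3.66 kHz.

58.36 kHz, 160.44 kHz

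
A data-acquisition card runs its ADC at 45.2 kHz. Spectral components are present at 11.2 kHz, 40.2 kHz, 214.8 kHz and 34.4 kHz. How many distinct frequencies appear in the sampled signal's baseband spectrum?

3

fs/2 = 22.6 kHz.
11.2 kHz ≤ fs/2 = 22.6 kHz, passes unchanged.
40.2 kHz > fs/2 = 22.6 kHz, folds to fs − 40.2 kHz = 5 kHz.
214.8 kHz mod fs = 34 kHz.
34 kHz > fs/2 = 22.6 kHz, folds to fs − 34 kHz = 11.2 kHz.
34.4 kHz > fs/2 = 22.6 kHz, folds to fs − 34.4 kHz = 10.8 kHz.
Distinct values: {5 kHz, 10.8 kHz, 11.2 kHz} → 3.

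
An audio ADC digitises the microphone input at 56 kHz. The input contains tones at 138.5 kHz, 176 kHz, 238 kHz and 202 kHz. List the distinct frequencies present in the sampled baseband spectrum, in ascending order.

fs/2 = 28 kHz.
138.5 kHz mod fs = 26.5 kHz.
26.5 kHz ≤ fs/2 = 28 kHz, appears at 26.5 kHz.
176 kHz mod fs = 8 kHz.
8 kHz ≤ fs/2 = 28 kHz, appears at 8 kHz.
238 kHz mod fs = 14 kHz.
14 kHz ≤ fs/2 = 28 kHz, appears at 14 kHz.
202 kHz mod fs = 34 kHz.
34 kHz > fs/2 = 28 kHz, folds to fs − 34 kHz = 22 kHz.
Distinct values: {8 kHz, 14 kHz, 22 kHz, 26.5 kHz}.

8 kHz, 14 kHz, 22 kHz, 26.5 kHz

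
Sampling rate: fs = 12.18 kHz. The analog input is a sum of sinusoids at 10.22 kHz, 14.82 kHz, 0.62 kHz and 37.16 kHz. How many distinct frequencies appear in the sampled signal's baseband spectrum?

3

fs/2 = 6.09 kHz.
10.22 kHz > fs/2 = 6.09 kHz, folds to fs − 10.22 kHz = 1.96 kHz.
14.82 kHz mod fs = 2.64 kHz.
2.64 kHz ≤ fs/2 = 6.09 kHz, appears at 2.64 kHz.
0.62 kHz ≤ fs/2 = 6.09 kHz, passes unchanged.
37.16 kHz mod fs = 0.62 kHz.
0.62 kHz ≤ fs/2 = 6.09 kHz, appears at 0.62 kHz.
Distinct values: {0.62 kHz, 1.96 kHz, 2.64 kHz} → 3.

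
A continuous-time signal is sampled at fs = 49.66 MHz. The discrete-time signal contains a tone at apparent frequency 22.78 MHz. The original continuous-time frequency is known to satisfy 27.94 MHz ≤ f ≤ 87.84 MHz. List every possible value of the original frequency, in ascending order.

72.44 MHz, 76.54 MHz

Frequencies that alias to 22.78 MHz are k·fs ± 22.78 MHz for integer k ≥ 0.
k=0: 22.78 MHz.
k=1: 26.88 MHz, 72.44 MHz.
k=2: 76.54 MHz, 122.1 MHz.
k=3: 126.2 MHz, 171.76 MHz.
Within [27.94 MHz, 87.84 MHz]: 72.44 MHz, 76.54 MHz.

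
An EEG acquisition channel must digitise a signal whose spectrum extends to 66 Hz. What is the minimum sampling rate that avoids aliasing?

132 Hz

Nyquist rate = 2 × 66 Hz = 132 Hz.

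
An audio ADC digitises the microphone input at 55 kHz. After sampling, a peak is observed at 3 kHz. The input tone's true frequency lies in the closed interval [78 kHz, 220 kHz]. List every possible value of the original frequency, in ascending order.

107 kHz, 113 kHz, 162 kHz, 168 kHz, 217 kHz

Frequencies that alias to 3 kHz are k·fs ± 3 kHz for integer k ≥ 0.
k=0: 3 kHz.
k=1: 52 kHz, 58 kHz.
k=2: 107 kHz, 113 kHz.
k=3: 162 kHz, 168 kHz.
k=4: 217 kHz, 223 kHz.
k=5: 272 kHz, 278 kHz.
Within [78 kHz, 220 kHz]: 107 kHz, 113 kHz, 162 kHz, 168 kHz, 217 kHz.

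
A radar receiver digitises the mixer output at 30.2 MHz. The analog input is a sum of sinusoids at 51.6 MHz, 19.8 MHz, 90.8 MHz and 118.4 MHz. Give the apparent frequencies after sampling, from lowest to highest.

0.2 MHz, 2.4 MHz, 8.8 MHz, 10.4 MHz

fs/2 = 15.1 MHz.
51.6 MHz mod fs = 21.4 MHz.
21.4 MHz > fs/2 = 15.1 MHz, folds to fs − 21.4 MHz = 8.8 MHz.
19.8 MHz > fs/2 = 15.1 MHz, folds to fs − 19.8 MHz = 10.4 MHz.
90.8 MHz mod fs = 0.2 MHz.
0.2 MHz ≤ fs/2 = 15.1 MHz, appears at 0.2 MHz.
118.4 MHz mod fs = 27.8 MHz.
27.8 MHz > fs/2 = 15.1 MHz, folds to fs − 27.8 MHz = 2.4 MHz.
Distinct values: {0.2 MHz, 2.4 MHz, 8.8 MHz, 10.4 MHz}.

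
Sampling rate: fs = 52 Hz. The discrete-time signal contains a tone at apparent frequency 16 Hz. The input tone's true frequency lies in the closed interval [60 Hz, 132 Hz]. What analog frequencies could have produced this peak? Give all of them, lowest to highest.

68 Hz, 88 Hz, 120 Hz

Frequencies that alias to 16 Hz are k·fs ± 16 Hz for integer k ≥ 0.
k=0: 16 Hz.
k=1: 36 Hz, 68 Hz.
k=2: 88 Hz, 120 Hz.
k=3: 140 Hz, 172 Hz.
Within [60 Hz, 132 Hz]: 68 Hz, 88 Hz, 120 Hz.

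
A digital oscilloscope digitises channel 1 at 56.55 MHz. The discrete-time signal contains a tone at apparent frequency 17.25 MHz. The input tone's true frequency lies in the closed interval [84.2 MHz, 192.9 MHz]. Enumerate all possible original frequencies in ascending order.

95.85 MHz, 130.35 MHz, 152.4 MHz, 186.9 MHz

Frequencies that alias to 17.25 MHz are k·fs ± 17.25 MHz for integer k ≥ 0.
k=0: 17.25 MHz.
k=1: 39.3 MHz, 73.8 MHz.
k=2: 95.85 MHz, 130.35 MHz.
k=3: 152.4 MHz, 186.9 MHz.
k=4: 208.95 MHz, 243.45 MHz.
Within [84.2 MHz, 192.9 MHz]: 95.85 MHz, 130.35 MHz, 152.4 MHz, 186.9 MHz.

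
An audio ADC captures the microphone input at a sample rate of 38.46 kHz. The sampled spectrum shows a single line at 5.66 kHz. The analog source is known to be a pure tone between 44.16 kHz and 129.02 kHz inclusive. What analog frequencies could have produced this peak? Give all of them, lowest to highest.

Frequencies that alias to 5.66 kHz are k·fs ± 5.66 kHz for integer k ≥ 0.
k=0: 5.66 kHz.
k=1: 32.8 kHz, 44.12 kHz.
k=2: 71.26 kHz, 82.58 kHz.
k=3: 109.72 kHz, 121.04 kHz.
k=4: 148.18 kHz, 159.5 kHz.
Within [44.16 kHz, 129.02 kHz]: 71.26 kHz, 82.58 kHz, 109.72 kHz, 121.04 kHz.

71.26 kHz, 82.58 kHz, 109.72 kHz, 121.04 kHz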